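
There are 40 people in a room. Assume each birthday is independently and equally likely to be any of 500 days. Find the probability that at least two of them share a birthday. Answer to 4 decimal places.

It's easier to compute the probability that all 40 are distinct.
P(all distinct) = 500/500 · 499/500 · ··· · 461/500 ≈ 0.2013.
So the probability of at least one match is 1 − 0.2013 = 0.7987.

0.7987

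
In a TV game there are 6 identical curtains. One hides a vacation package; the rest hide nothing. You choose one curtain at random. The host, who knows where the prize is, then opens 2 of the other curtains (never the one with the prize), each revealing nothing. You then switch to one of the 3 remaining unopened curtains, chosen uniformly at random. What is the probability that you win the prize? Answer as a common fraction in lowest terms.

Your original curtain holds the prize with probability 1/6, so the other 5 collectively hold it with probability 5/6.
The host can always find 2 empty curtains to open, so the reveals don't change that 5/6; it is now spread over the 3 remaining unopened curtains.
P(win by switching) = (5/6) · (1/3) = 5/18.

5/18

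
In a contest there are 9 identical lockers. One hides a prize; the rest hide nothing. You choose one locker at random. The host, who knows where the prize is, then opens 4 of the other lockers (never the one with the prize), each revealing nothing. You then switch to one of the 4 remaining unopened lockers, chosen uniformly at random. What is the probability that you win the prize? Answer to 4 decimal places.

Your original locker holds the prize with probability 1/9, so the other 8 collectively hold it with probability 8/9.
The host can always find 4 empty lockers to open, so the reveals don't change that 8/9; it is now spread over the 4 remaining unopened lockers.
P(win by switching) = (8/9) · (1/4) = 2/9 ≈ 0.2222.

0.2222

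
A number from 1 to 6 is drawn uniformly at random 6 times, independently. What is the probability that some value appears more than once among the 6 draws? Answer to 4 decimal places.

0.9846

P(all 6 different) = 6/6 · 5/6 · ··· · 1/6 ≈ 0.0154.
P(at least two equal) = 1 − 0.0154 = 0.9846.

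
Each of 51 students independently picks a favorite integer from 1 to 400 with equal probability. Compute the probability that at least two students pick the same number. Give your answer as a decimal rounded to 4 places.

0.9642

It's easier to compute the probability that all 51 are distinct.
P(all distinct) = 400/400 · 399/400 · ··· · 350/400 ≈ 0.0358.
So the probability of at least one match is 1 − 0.0358 = 0.9642.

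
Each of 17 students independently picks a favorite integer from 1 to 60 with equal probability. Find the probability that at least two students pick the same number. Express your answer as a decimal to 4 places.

It's easier to compute the probability that all 17 are distinct.
P(all distinct) = 60/60 · 59/60 · ··· · 44/60 ≈ 0.0814.
So the probability of at least one match is 1 − 0.0814 = 0.9186.

0.9186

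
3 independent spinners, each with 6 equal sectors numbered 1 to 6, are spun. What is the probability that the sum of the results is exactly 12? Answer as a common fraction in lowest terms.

25/216

There are 6^3 = 216 equally likely outcomes.
The number of ordered 3-tuples from {1,…,6} summing to 12 is 25.
P(sum = 12) = 25/216.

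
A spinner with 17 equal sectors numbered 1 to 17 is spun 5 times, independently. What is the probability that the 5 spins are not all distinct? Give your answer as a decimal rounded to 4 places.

0.4770

P(all 5 different) = 17/17 · 16/17 · ··· · 13/17 ≈ 0.5230.
P(at least two equal) = 1 − 0.5230 = 0.4770.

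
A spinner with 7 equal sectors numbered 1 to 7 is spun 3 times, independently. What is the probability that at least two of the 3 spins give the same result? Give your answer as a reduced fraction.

P(all 3 different) = 7/7 · 6/7 · ··· · 5/7 = 30/49.
P(at least two equal) = 1 − 30/49 = 19/49.

19/49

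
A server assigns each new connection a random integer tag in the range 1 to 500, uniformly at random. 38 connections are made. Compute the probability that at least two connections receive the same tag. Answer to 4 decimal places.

It's easier to compute the probability that all 38 are distinct.
P(all distinct) = 500/500 · 499/500 · ··· · 463/500 ≈ 0.2363.
So the probability of at least one match is 1 − 0.2363 = 0.7637.

0.7637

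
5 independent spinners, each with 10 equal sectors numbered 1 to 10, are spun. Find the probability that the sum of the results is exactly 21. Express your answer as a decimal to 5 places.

There are 10^5 = 100000 equally likely outcomes.
The number of ordered 5-tuples from {1,…,10} summing to 21 is 3795.
P(sum = 21) = 3795/100000 = 759/20000 ≈ 0.03795.

0.03795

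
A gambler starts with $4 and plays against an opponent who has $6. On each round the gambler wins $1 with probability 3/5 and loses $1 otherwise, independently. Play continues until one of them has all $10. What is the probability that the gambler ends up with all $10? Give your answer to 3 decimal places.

Let r = q/p = (2/5)/(3/5) = 2/3. The recurrence P(i) = p·P(i+1) + q·P(i−1) with P(0)=0, P(10)=1 gives P(i) = (1 − r^i)/(1 − r^10).
P(4) = (1 − (2/3)^4) / (1 − (2/3)^10) = 9477/11605 ≈ 0.817.

0.817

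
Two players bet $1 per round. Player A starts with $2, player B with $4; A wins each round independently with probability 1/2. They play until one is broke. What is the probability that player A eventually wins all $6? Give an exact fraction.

With a fair step, P(i) = ½P(i−1) + ½P(i+1) with P(0)=0, P(6)=1 has the linear solution P(i) = i/6.
P(2) = 2/6 = 1/3.

1/3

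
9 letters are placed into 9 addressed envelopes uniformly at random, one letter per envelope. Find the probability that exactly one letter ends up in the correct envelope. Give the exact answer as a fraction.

Choose which one is fixed: C(9,1) = 9 ways.
The remaining 8 must have no fixed point: D(8) = 14833.
P = 9·14833/362880 = 2119/5760.

2119/5760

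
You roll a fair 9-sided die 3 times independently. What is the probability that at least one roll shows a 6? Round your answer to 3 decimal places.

0.298

P(no roll shows a 6) = (8/9)^3 ≈ 0.702.
P(at least one) = 1 − 0.702 = 0.298.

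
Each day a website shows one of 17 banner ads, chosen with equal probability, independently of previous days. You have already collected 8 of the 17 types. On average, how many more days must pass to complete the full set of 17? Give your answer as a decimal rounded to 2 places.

48.09

Starting from 8 distinct types, each trial gives a new one with probability (17−i)/17 when i types are held, so the wait for the next new type is 17/(17−i).
E = 17/9 + 17/8 + 17/7 + 17/6 + 17/5 + 17/4 + 17/3 + 17/2 + 17/1 = 121193/2520 ≈ 48.09.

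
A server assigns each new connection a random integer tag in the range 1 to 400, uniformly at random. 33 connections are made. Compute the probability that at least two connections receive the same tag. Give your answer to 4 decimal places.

It's easier to compute the probability that all 33 are distinct.
P(all distinct) = 400/400 · 399/400 · ··· · 368/400 ≈ 0.2574.
So the probability of at least one match is 1 − 0.2574 = 0.7426.

0.7426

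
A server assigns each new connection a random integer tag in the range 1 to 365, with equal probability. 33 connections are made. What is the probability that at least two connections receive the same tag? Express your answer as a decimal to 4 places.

0.7750

It's easier to compute the probability that all 33 are distinct.
P(all distinct) = 365/365 · 364/365 · ··· · 333/365 ≈ 0.2250.
So the probability of at least one match is 1 − 0.2250 = 0.7750.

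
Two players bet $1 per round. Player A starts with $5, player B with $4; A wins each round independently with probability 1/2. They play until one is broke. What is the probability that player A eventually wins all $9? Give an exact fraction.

5/9

With a fair step, P(i) = ½P(i−1) + ½P(i+1) with P(0)=0, P(9)=1 has the linear solution P(i) = i/9.
P(5) = 5/9.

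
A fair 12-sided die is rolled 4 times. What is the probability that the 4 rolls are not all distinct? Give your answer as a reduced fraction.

41/96

P(all 4 different) = 12/12 · 11/12 · ··· · 9/12 = 55/96.
P(at least two equal) = 1 − 55/96 = 41/96.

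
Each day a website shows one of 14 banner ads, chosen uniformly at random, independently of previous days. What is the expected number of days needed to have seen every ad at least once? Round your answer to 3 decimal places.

After i distinct types are collected, each trial gives a new one with probability (14−i)/14, so the expected wait for the next new type is 14/(14−i).
E = 14/14 + 14/13 + 14/12 + 14/11 + 14/10 + 14/9 + 14/8 + 14/7 + 14/6 + 14/5 + 14/4 + 14/3 + 14/2 + 14/1 = 1171733/25740 ≈ 45.522.

45.522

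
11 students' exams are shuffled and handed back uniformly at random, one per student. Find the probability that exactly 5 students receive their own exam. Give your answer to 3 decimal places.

Choose which 5 of the 11 are fixed: C(11,5) = 462 ways.
The remaining 6 must have no fixed point: D(6) = 265.
P = 462·265/39916800 = 53/17280 ≈ 0.003.

0.003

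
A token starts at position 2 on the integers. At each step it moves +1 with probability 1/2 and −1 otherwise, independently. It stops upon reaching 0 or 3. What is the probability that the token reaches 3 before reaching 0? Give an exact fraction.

2/3

With a fair step, P(i) = ½P(i−1) + ½P(i+1) with P(0)=0, P(3)=1 has the linear solution P(i) = i/3.
P(2) = 2/3.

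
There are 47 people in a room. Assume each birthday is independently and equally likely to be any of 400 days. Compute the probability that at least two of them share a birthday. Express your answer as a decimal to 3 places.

It's easier to compute the probability that all 47 are distinct.
P(all distinct) = 400/400 · 399/400 · ··· · 354/400 ≈ 0.060.
So the probability of at least one match is 1 − 0.060 = 0.940.

0.940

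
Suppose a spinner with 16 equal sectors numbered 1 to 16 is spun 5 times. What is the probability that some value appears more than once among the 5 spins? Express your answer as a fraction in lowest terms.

4097/8192

P(all 5 different) = 16/16 · 15/16 · ··· · 12/16 = 4095/8192.
P(at least two equal) = 1 − 4095/8192 = 4097/8192.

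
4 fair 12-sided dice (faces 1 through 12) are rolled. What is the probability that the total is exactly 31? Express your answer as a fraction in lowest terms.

There are 12^4 = 20736 equally likely outcomes.
The number of ordered 4-tuples from {1,…,12} summing to 31 is 916.
P(sum = 31) = 916/20736 = 229/5184.

229/5184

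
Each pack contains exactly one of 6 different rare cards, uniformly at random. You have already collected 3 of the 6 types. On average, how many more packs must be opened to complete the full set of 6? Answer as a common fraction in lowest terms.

11

Starting from 3 distinct types, each trial gives a new one with probability (6−i)/6 when i types are held, so the wait for the next new type is 6/(6−i).
E = 6/3 + 6/2 + 6/1 = 11.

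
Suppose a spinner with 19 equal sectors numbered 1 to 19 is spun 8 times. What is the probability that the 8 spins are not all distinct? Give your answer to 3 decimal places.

P(all 8 different) = 19/19 · 18/19 · ··· · 12/19 ≈ 0.179.
P(at least two equal) = 1 − 0.179 = 0.821.

0.821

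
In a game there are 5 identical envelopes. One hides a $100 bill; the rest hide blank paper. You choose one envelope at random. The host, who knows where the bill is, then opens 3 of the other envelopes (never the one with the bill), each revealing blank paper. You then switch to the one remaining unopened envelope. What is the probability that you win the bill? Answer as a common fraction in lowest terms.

4/5

Your original envelope holds the bill with probability 1/5, so the other 4 collectively hold it with probability 4/5.
The host can always find 3 empty envelopes to open, so the reveals don't change that 4/5; it is now spread over the 1 remaining unopened envelope.
P(win by switching) = (4/5) · (1/1) = 4/5.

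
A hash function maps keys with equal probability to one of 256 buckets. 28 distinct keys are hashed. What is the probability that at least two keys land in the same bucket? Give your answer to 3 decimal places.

0.784

It's easier to compute the probability that all 28 are distinct.
P(all distinct) = 256/256 · 255/256 · ··· · 229/256 ≈ 0.216.
So the probability of at least one match is 1 − 0.216 = 0.784.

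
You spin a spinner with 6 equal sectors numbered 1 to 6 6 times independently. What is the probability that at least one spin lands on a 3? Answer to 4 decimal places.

0.6651

P(no spin lands on a 3) = (5/6)^6 ≈ 0.3349.
P(at least one) = 1 − 0.3349 = 0.6651.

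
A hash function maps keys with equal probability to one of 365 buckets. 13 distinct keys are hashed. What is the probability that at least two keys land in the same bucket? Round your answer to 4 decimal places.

0.1944

It's easier to compute the probability that all 13 are distinct.
P(all distinct) = 365/365 · 364/365 · ··· · 353/365 ≈ 0.8056.
So the probability of at least one match is 1 − 0.8056 = 0.1944.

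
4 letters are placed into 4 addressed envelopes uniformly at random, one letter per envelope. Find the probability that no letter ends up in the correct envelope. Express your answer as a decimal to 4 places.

This is the derangement probability: permutations of 4 with no fixed point.
D(4) = 4! · (1 − 1/1! + 1/2! − ··· + (−1)^4/4!) = 9.
P = 9/24 = 3/8 ≈ 0.3750.

0.3750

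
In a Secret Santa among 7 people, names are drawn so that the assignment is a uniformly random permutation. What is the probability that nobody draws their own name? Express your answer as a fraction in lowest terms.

This is the derangement probability: permutations of 7 with no fixed point.
D(7) = 7! · (1 − 1/1! + 1/2! − ··· + (−1)^7/7!) = 1854.
P = 1854/5040 = 103/280.

103/280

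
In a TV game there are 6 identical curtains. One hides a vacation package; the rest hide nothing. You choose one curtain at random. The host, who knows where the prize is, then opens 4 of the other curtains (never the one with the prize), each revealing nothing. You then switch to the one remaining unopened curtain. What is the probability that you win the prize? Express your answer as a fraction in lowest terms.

Your original curtain holds the prize with probability 1/6, so the other 5 collectively hold it with probability 5/6.
The host can always find 4 empty curtains to open, so the reveals don't change that 5/6; it is now spread over the 1 remaining unopened curtain.
P(win by switching) = (5/6) · (1/1) = 5/6.

5/6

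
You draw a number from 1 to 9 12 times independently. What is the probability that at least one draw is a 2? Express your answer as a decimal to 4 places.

0.7567

P(no draw is a 2) = (8/9)^12 ≈ 0.2433.
P(at least one) = 1 − 0.2433 = 0.7567.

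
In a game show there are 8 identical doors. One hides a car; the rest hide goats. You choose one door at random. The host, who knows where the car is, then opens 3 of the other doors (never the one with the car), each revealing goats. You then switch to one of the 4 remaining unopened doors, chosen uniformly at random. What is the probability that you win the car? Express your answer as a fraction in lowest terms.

Your original door holds the car with probability 1/8, so the other 7 collectively hold it with probability 7/8.
The host can always find 3 empty doors to open, so the reveals don't change that 7/8; it is now spread over the 4 remaining unopened doors.
P(win by switching) = (7/8) · (1/4) = 7/32.

7/32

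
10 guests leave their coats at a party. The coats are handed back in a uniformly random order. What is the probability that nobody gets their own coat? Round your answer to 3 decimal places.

This is the derangement probability: permutations of 10 with no fixed point.
D(10) = 10! · (1 − 1/1! + 1/2! − ··· + (−1)^10/10!) = 1334961.
P = 1334961/3628800 = 16481/44800 ≈ 0.368.

0.368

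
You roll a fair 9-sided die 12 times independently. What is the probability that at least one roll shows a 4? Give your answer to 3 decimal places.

P(no roll shows a 4) = (8/9)^12 ≈ 0.243.
P(at least one) = 1 − 0.243 = 0.757.

0.757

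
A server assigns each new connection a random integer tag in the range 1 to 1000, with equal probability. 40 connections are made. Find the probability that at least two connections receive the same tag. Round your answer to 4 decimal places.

It's easier to compute the probability that all 40 are distinct.
P(all distinct) = 1000/1000 · 999/1000 · ··· · 961/1000 ≈ 0.4536.
So the probability of at least one match is 1 − 0.4536 = 0.5464.

0.5464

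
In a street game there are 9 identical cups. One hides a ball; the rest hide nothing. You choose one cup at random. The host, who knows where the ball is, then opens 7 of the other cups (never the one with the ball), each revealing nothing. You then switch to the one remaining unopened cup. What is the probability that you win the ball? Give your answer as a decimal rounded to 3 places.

0.889

Your original cup holds the ball with probability 1/9, so the other 8 collectively hold it with probability 8/9.
The host can always find 7 empty cups to open, so the reveals don't change that 8/9; it is now spread over the 1 remaining unopened cup.
P(win by switching) = (8/9) · (1/1) = 8/9 ≈ 0.889.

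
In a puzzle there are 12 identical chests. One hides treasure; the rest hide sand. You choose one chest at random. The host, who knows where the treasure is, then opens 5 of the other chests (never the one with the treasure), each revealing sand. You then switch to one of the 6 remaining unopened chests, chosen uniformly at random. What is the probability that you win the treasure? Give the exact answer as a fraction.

Your original chest holds the treasure with probability 1/12, so the other 11 collectively hold it with probability 11/12.
The host can always find 5 empty chests to open, so the reveals don't change that 11/12; it is now spread over the 6 remaining unopened chests.
P(win by switching) = (11/12) · (1/6) = 11/72.

11/72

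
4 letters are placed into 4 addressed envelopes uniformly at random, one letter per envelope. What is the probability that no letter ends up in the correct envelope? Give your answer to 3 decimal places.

0.375

This is the derangement probability: permutations of 4 with no fixed point.
D(4) = 4! · (1 − 1/1! + 1/2! − ··· + (−1)^4/4!) = 9.
P = 9/24 = 3/8 ≈ 0.375.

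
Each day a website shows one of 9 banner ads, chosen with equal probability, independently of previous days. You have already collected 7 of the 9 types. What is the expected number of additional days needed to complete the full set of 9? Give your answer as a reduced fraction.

Starting from 7 distinct types, each trial gives a new one with probability (9−i)/9 when i types are held, so the wait for the next new type is 9/(9−i).
E = 9/2 + 9/1 = 27/2.

27/2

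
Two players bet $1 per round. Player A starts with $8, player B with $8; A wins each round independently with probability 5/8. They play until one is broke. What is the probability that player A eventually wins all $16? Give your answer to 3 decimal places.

0.983

Let r = q/p = (3/8)/(5/8) = 3/5. The recurrence P(i) = p·P(i+1) + q·P(i−1) with P(0)=0, P(16)=1 gives P(i) = (1 − r^i)/(1 − r^16).
P(8) = (1 − (3/5)^8) / (1 − (3/5)^16) = 390625/397186 ≈ 0.983.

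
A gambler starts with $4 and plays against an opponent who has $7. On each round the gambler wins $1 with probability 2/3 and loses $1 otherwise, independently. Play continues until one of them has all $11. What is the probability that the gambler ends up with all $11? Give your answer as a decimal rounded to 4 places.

Let r = q/p = (1/3)/(2/3) = 1/2. The recurrence P(i) = p·P(i+1) + q·P(i−1) with P(0)=0, P(11)=1 gives P(i) = (1 − r^i)/(1 − r^11).
P(4) = (1 − (1/2)^4) / (1 − (1/2)^11) = 1920/2047 ≈ 0.9380.

0.9380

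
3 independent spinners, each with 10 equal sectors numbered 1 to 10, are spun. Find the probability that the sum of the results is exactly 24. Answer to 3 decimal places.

0.028

There are 10^3 = 1000 equally likely outcomes.
The number of ordered 3-tuples from {1,…,10} summing to 24 is 28.
P(sum = 24) = 28/1000 = 7/250 ≈ 0.028.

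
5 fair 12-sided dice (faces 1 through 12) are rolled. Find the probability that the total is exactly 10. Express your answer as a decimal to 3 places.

0.001

There are 12^5 = 248832 equally likely outcomes.
The number of ordered 5-tuples from {1,…,12} summing to 10 is 126.
P(sum = 10) = 126/248832 = 7/13824 ≈ 0.001.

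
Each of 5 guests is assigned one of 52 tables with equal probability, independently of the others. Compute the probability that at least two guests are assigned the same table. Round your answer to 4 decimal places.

It's easier to compute the probability that all 5 are distinct.
P(all distinct) = 52/52 · 51/52 · ··· · 48/52 ≈ 0.8203.
So the probability of at least one match is 1 − 0.8203 = 0.1797.

0.1797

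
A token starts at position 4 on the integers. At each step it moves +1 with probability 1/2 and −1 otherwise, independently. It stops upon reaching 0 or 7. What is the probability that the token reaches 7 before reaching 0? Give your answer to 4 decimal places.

0.5714

With a fair step, P(i) = ½P(i−1) + ½P(i+1) with P(0)=0, P(7)=1 has the linear solution P(i) = i/7.
P(4) = 4/7 ≈ 0.5714.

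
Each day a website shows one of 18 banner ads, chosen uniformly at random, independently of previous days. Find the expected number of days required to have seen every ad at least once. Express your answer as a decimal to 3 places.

After i distinct types are collected, each trial gives a new one with probability (18−i)/18, so the expected wait for the next new type is 18/(18−i).
E = 18/18 + 18/17 + 18/16 + 18/15 + 18/14 + 18/13 + 18/12 + 18/11 + 18/10 + 18/9 + 18/8 + 18/7 + 18/6 + 18/5 + 18/4 + 18/3 + 18/2 + 18/1 = 42822903/680680 ≈ 62.912.

62.912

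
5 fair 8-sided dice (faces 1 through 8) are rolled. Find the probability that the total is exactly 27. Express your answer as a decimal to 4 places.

0.0534

There are 8^5 = 32768 equally likely outcomes.
The number of ordered 5-tuples from {1,…,8} summing to 27 is 1750.
P(sum = 27) = 1750/32768 = 875/16384 ≈ 0.0534.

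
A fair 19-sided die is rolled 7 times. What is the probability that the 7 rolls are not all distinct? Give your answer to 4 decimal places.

P(all 7 different) = 19/19 · 18/19 · ··· · 13/19 ≈ 0.2841.
P(at least two equal) = 1 − 0.2841 = 0.7159.

0.7159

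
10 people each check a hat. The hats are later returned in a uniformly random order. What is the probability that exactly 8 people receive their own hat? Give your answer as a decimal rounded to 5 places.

0.00001

Choose which 8 of the 10 are fixed: C(10,8) = 45 ways.
The remaining 2 must have no fixed point: D(2) = 1.
P = 45·1/3628800 = 1/80640 ≈ 0.00001.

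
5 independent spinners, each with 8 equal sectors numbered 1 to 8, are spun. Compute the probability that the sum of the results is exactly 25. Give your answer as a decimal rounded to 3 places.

There are 8^5 = 32768 equally likely outcomes.
The number of ordered 5-tuples from {1,…,8} summing to 25 is 2226.
P(sum = 25) = 2226/32768 = 1113/16384 ≈ 0.068.

0.068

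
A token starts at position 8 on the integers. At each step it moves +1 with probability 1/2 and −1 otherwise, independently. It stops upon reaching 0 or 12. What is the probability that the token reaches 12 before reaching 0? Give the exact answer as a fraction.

2/3

With a fair step, P(i) = ½P(i−1) + ½P(i+1) with P(0)=0, P(12)=1 has the linear solution P(i) = i/12.
P(8) = 8/12 = 2/3.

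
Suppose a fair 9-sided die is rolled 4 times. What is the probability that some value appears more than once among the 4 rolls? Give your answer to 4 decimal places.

0.5391

P(all 4 different) = 9/9 · 8/9 · ··· · 6/9 ≈ 0.4609.
P(at least two equal) = 1 − 0.4609 = 0.5391.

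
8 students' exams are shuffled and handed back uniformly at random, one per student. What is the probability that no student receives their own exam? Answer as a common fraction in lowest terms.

This is the derangement probability: permutations of 8 with no fixed point.
D(8) = 8! · (1 − 1/1! + 1/2! − ··· + (−1)^8/8!) = 14833.
P = 14833/40320 = 2119/5760.

2119/5760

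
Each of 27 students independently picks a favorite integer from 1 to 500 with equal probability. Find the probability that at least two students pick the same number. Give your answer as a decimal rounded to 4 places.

0.5107

It's easier to compute the probability that all 27 are distinct.
P(all distinct) = 500/500 · 499/500 · ··· · 474/500 ≈ 0.4893.
So the probability of at least one match is 1 − 0.4893 = 0.5107.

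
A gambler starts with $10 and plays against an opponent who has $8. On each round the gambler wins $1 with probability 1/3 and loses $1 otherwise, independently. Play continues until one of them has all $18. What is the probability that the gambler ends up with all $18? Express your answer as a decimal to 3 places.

Let r = q/p = (2/3)/(1/3) = 2. The recurrence P(i) = p·P(i+1) + q·P(i−1) with P(0)=0, P(18)=1 gives P(i) = (1 − r^i)/(1 − r^18).
P(10) = (1 − (2)^10) / (1 − (2)^18) = 341/87381 ≈ 0.004.

0.004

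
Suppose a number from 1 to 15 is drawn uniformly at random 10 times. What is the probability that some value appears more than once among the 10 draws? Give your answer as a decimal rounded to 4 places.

0.9811

P(all 10 different) = 15/15 · 14/15 · ··· · 6/15 ≈ 0.0189.
P(at least two equal) = 1 − 0.0189 = 0.9811.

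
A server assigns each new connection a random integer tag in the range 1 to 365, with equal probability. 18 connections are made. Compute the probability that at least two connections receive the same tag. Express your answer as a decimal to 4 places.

0.3469

It's easier to compute the probability that all 18 are distinct.
P(all distinct) = 365/365 · 364/365 · ··· · 348/365 ≈ 0.6531.
So the probability of at least one match is 1 − 0.6531 = 0.3469.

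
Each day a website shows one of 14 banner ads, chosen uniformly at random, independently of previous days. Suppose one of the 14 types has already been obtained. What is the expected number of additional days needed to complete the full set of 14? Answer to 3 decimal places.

44.522

Starting from 1 distinct type, each trial gives a new one with probability (14−i)/14 when i types are held, so the wait for the next new type is 14/(14−i).
E = 14/13 + 14/12 + 14/11 + 14/10 + 14/9 + 14/8 + 14/7 + 14/6 + 14/5 + 14/4 + 14/3 + 14/2 + 14/1 = 1145993/25740 ≈ 44.522.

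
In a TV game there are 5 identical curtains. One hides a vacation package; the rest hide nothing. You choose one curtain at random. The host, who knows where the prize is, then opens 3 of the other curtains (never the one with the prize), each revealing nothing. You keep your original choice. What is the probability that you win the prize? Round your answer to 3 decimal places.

The host can always open 3 empty curtains regardless of your choice, so the reveals give no information about your original curtain.
P(win by staying) = 1/5 ≈ 0.200.

0.200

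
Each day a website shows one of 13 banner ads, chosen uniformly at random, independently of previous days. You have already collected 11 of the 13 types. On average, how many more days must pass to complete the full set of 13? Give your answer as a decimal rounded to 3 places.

19.500

Starting from 11 distinct types, each trial gives a new one with probability (13−i)/13 when i types are held, so the wait for the next new type is 13/(13−i).
E = 13/2 + 13/1 = 39/2 ≈ 19.500.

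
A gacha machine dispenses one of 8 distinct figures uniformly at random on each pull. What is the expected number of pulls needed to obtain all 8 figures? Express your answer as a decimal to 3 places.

21.743

After i distinct types are collected, each trial gives a new one with probability (8−i)/8, so the expected wait for the next new type is 8/(8−i).
E = 8/8 + 8/7 + 8/6 + 8/5 + 8/4 + 8/3 + 8/2 + 8/1 = 761/35 ≈ 21.743.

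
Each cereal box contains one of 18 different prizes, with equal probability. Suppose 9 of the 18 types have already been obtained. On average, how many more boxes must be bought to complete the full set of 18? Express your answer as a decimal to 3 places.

50.921

Starting from 9 distinct types, each trial gives a new one with probability (18−i)/18 when i types are held, so the wait for the next new type is 18/(18−i).
E = 18/9 + 18/8 + 18/7 + 18/6 + 18/5 + 18/4 + 18/3 + 18/2 + 18/1 = 7129/140 ≈ 50.921.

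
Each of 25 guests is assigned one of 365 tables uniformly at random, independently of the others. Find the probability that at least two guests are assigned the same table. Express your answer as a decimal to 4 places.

It's easier to compute the probability that all 25 are distinct.
P(all distinct) = 365/365 · 364/365 · ··· · 341/365 ≈ 0.4313.
So the probability of at least one match is 1 − 0.4313 = 0.5687.

0.5687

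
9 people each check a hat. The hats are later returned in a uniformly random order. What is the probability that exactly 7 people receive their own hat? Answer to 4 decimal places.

0.0001

Choose which 7 of the 9 are fixed: C(9,7) = 36 ways.
The remaining 2 must have no fixed point: D(2) = 1.
P = 36·1/362880 = 1/10080 ≈ 0.0001.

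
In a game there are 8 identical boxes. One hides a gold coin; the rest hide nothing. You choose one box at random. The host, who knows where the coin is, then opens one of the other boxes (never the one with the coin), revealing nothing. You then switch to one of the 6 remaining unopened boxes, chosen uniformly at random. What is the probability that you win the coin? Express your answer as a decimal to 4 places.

0.1458

Your original box holds the coin with probability 1/8, so the other 7 collectively hold it with probability 7/8.
The host can always find an empty box to open, so this doesn't change that 7/8; it is now spread over the 6 remaining unopened boxes.
P(win by switching) = (7/8) · (1/6) = 7/48 ≈ 0.1458.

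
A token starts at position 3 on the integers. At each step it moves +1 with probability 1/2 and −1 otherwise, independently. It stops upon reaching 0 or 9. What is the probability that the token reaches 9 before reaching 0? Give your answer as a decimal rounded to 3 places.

0.333

With a fair step, P(i) = ½P(i−1) + ½P(i+1) with P(0)=0, P(9)=1 has the linear solution P(i) = i/9.
P(3) = 3/9 = 1/3 ≈ 0.333.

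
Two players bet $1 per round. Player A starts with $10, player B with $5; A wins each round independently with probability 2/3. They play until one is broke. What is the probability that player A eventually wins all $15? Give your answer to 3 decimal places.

0.999

Let r = q/p = (1/3)/(2/3) = 1/2. The recurrence P(i) = p·P(i+1) + q·P(i−1) with P(0)=0, P(15)=1 gives P(i) = (1 − r^i)/(1 − r^15).
P(10) = (1 − (1/2)^10) / (1 − (1/2)^15) = 1056/1057 ≈ 0.999.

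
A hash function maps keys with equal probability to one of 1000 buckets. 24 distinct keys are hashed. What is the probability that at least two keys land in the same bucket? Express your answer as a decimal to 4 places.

0.2428

It's easier to compute the probability that all 24 are distinct.
P(all distinct) = 1000/1000 · 999/1000 · ··· · 977/1000 ≈ 0.7572.
So the probability of at least one match is 1 − 0.7572 = 0.2428.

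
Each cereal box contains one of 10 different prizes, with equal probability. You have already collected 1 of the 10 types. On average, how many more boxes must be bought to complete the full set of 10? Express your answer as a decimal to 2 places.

28.29

Starting from 1 distinct type, each trial gives a new one with probability (10−i)/10 when i types are held, so the wait for the next new type is 10/(10−i).
E = 10/9 + 10/8 + 10/7 + 10/6 + 10/5 + 10/4 + 10/3 + 10/2 + 10/1 = 7129/252 ≈ 28.29.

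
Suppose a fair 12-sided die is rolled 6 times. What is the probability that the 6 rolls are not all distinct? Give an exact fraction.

1343/1728

P(all 6 different) = 12/12 · 11/12 · ··· · 7/12 = 385/1728.
P(at least two equal) = 1 − 385/1728 = 1343/1728.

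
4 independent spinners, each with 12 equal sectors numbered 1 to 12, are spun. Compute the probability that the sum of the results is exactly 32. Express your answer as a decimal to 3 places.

There are 12^4 = 20736 equally likely outcomes.
The number of ordered 4-tuples from {1,…,12} summing to 32 is 829.
P(sum = 32) = 829/20736 ≈ 0.040.

0.040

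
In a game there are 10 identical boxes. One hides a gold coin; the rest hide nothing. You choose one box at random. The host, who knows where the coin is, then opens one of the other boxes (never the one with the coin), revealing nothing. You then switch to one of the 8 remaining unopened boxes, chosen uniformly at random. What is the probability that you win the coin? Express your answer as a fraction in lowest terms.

Your original box holds the coin with probability 1/10, so the other 9 collectively hold it with probability 9/10.
The host can always find an empty box to open, so this doesn't change that 9/10; it is now spread over the 8 remaining unopened boxes.
P(win by switching) = (9/10) · (1/8) = 9/80.

9/80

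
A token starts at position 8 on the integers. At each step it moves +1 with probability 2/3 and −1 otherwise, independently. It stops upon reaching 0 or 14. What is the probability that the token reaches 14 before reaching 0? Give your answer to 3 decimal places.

0.996

Let r = q/p = (1/3)/(2/3) = 1/2. The recurrence P(i) = p·P(i+1) + q·P(i−1) with P(0)=0, P(14)=1 gives P(i) = (1 − r^i)/(1 − r^14).
P(8) = (1 − (1/2)^8) / (1 − (1/2)^14) = 5440/5461 ≈ 0.996.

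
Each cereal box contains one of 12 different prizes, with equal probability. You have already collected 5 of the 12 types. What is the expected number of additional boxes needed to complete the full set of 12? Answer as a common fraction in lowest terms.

Starting from 5 distinct types, each trial gives a new one with probability (12−i)/12 when i types are held, so the wait for the next new type is 12/(12−i).
E = 12/7 + 12/6 + 12/5 + 12/4 + 12/3 + 12/2 + 12/1 = 1089/35.

1089/35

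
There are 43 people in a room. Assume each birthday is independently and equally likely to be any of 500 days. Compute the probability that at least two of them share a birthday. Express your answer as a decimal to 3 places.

0.844

It's easier to compute the probability that all 43 are distinct.
P(all distinct) = 500/500 · 499/500 · ··· · 458/500 ≈ 0.156.
So the probability of at least one match is 1 − 0.156 = 0.844.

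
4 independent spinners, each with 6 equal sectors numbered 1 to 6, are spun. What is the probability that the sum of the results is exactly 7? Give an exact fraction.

There are 6^4 = 1296 equally likely outcomes.
The number of ordered 4-tuples from {1,…,6} summing to 7 is 20.
P(sum = 7) = 20/1296 = 5/324.

5/324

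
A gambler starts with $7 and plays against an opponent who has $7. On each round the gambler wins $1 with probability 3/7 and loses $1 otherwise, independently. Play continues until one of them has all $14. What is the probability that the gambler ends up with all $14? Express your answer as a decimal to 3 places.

0.118

Let r = q/p = (4/7)/(3/7) = 4/3. The recurrence P(i) = p·P(i+1) + q·P(i−1) with P(0)=0, P(14)=1 gives P(i) = (1 − r^i)/(1 − r^14).
P(7) = (1 − (4/3)^7) / (1 − (4/3)^14) = 2187/18571 ≈ 0.118.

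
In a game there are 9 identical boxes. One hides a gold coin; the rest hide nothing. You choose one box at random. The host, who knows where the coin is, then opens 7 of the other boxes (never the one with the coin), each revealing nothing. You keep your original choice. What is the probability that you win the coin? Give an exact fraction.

The host can always open 7 empty boxes regardless of your choice, so the reveals give no information about your original box.
P(win by staying) = 1/9.

1/9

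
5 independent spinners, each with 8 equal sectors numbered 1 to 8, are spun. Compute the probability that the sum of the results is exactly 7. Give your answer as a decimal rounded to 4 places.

0.0005

There are 8^5 = 32768 equally likely outcomes.
The number of ordered 5-tuples from {1,…,8} summing to 7 is 15.
P(sum = 7) = 15/32768 ≈ 0.0005.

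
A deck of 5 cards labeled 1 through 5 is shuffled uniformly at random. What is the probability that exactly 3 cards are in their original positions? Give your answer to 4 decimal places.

0.0833

Choose which 3 of the 5 are fixed: C(5,3) = 10 ways.
The remaining 2 must have no fixed point: D(2) = 1.
P = 10·1/120 = 1/12 ≈ 0.0833.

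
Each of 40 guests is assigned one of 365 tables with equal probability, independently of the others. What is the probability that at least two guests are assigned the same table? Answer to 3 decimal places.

It's easier to compute the probability that all 40 are distinct.
P(all distinct) = 365/365 · 364/365 · ··· · 326/365 ≈ 0.109.
So the probability of at least one match is 1 − 0.109 = 0.891.

0.891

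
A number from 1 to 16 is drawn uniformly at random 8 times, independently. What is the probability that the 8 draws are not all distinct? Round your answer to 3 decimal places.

0.879

P(all 8 different) = 16/16 · 15/16 · ··· · 9/16 ≈ 0.121.
P(at least two equal) = 1 − 0.121 = 0.879.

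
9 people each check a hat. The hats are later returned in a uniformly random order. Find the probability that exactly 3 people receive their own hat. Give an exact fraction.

53/864

Choose which 3 of the 9 are fixed: C(9,3) = 84 ways.
The remaining 6 must have no fixed point: D(6) = 265.
P = 84·265/362880 = 53/864.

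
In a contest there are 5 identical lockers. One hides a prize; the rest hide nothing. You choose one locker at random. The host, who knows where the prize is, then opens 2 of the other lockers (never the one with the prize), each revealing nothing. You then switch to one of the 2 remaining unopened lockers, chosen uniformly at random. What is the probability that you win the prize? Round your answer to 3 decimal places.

0.400

Your original locker holds the prize with probability 1/5, so the other 4 collectively hold it with probability 4/5.
The host can always find 2 empty lockers to open, so the reveals don't change that 4/5; it is now spread over the 2 remaining unopened lockers.
P(win by switching) = (4/5) · (1/2) = 2/5 ≈ 0.400.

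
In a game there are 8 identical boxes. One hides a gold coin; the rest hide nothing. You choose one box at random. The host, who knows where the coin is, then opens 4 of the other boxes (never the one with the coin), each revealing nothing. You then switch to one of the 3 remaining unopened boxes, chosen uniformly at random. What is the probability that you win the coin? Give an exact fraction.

Your original box holds the coin with probability 1/8, so the other 7 collectively hold it with probability 7/8.
The host can always find 4 empty boxes to open, so the reveals don't change that 7/8; it is now spread over the 3 remaining unopened boxes.
P(win by switching) = (7/8) · (1/3) = 7/24.

7/24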